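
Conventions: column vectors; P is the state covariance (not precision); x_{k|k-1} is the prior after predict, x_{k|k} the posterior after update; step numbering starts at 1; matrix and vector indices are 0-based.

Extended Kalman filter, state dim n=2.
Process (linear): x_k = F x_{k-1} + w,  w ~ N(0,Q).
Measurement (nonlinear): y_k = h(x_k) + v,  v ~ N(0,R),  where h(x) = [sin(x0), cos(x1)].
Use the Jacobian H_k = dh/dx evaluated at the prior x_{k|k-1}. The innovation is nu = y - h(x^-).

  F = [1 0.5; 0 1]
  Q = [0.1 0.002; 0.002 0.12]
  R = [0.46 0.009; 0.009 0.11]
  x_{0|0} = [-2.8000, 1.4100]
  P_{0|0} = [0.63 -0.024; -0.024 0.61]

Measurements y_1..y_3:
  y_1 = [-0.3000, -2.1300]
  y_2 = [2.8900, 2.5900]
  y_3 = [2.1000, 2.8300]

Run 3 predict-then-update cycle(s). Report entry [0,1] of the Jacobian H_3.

H_jac[0,1] = 0.0000

step 1: x^-=[-2.0950, 1.4100]  P^-=[0.8585 0.2830; 0.2830 0.7300]  H_jac=[-0.5005 0.0000; 0.0000 -0.9871]  S=[0.6751 0.1488; 0.1488 0.8213]  K=[-0.5849 -0.2341; -0.0171 -0.8743]  nu=[0.5657, -2.2901]  x^+=[-1.8897, 3.4025]  P^+=[0.5418 0.0314; 0.0314 0.0976]
step 2: x^-=[-0.1884, 3.4025]  P^-=[0.6976 0.0822; 0.0822 0.2176]  H_jac=[0.9823 0.0000; 0.0000 0.2580]  S=[1.1331 0.0298; 0.0298 0.1245]  K=[0.6041 0.0256; 0.0598 0.4366]  nu=[3.0773, 3.5561]  x^+=[1.7616, 5.1392]  P^+=[0.2831 0.0320; 0.0320 0.1882]
step 3: x^-=[4.3312, 5.1392]  P^-=[0.4622 0.1281; 0.1281 0.3082]  H_jac=[-0.3721 0.0000; 0.0000 0.9103]  S=[0.5240 -0.0344; -0.0344 0.3654]  K=[-0.3091 0.2901; -0.0408 0.7640]  nu=[3.0282, 2.4160]  x^+=[4.0958, 6.8615]  P^+=[0.3752 0.0320; 0.0320 0.0919]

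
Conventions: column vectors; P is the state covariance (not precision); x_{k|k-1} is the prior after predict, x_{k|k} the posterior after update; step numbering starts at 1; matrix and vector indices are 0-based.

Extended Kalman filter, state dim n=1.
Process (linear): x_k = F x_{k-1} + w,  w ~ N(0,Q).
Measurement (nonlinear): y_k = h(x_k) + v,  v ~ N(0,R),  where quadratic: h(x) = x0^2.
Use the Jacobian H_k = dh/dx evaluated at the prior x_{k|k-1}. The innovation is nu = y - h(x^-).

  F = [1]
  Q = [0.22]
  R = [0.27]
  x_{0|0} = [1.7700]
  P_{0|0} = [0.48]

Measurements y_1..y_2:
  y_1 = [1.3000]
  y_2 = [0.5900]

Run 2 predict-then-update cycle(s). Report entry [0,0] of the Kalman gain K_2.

step 1: x^-=[1.7700]  P^-=[0.7000]  H_jac=[3.5400]  S=[9.0421]  K=[0.2741]  nu=[-1.8329]  x^+=[1.2677]  P^+=[0.0209]
step 2: x^-=[1.2677]  P^-=[0.2409]  H_jac=[2.5354]  S=[1.8186]  K=[0.3359]  nu=[-1.0170]  x^+=[0.9261]  P^+=[0.0358]

K[0,0] = 0.3359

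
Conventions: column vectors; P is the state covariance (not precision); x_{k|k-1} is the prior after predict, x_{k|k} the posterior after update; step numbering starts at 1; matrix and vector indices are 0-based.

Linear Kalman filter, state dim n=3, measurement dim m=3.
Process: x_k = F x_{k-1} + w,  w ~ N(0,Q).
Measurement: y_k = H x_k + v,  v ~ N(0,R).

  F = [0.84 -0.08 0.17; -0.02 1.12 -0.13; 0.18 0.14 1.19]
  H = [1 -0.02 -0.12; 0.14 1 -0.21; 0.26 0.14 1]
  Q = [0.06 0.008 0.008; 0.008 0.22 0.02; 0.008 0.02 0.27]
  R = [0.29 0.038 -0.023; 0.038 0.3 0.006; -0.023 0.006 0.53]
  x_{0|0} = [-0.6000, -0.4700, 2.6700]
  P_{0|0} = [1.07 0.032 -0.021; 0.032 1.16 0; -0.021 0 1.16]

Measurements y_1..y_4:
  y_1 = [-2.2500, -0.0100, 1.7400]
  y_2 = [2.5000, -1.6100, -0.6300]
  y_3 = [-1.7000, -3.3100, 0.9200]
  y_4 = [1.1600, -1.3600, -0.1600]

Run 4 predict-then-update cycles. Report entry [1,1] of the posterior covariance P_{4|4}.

step 1: x^-=[-0.0125, -0.8615, 3.0035]  P^-=[0.8456 -0.1070 0.3731; -0.1070 1.6936 0.0259; 0.3731 0.0259 1.9627]  S=[1.0794 -0.0224 0.3027; -0.0224 2.0339 -0.1112; 0.3027 -0.1112 2.7766]  K=[0.7070 -0.0180 0.1304; -0.1540 0.8283 0.1347; -0.0852 -0.1243 0.7474]  nu=[-1.8943, 1.4840, -1.1396]  x^+=[-1.5271, 0.5059, 2.1286]  P^+=[0.2014 -0.0057 0.0012; -0.0057 0.2539 0.0458; 0.0012 0.0458 0.3906]
step 2: x^-=[-0.9614, 0.3205, 2.3290]  P^-=[0.2149 -0.0231 0.1120; -0.0231 0.5320 0.0577; 0.1120 0.0577 0.8502]  S=[0.4916 0.0238 0.0326; 0.0238 0.8365 -0.0311; 0.0326 -0.0311 1.4778]  K=[0.4052 -0.0275 0.1019; -0.1196 0.6249 0.1012; -0.0168 -0.1030 0.5987]  nu=[3.7472, -1.3068, -2.7539]  x^+=[0.3124, -1.2229, 0.7519]  P^+=[0.1158 -0.0053 0.0151; -0.0053 0.1915 0.0347; 0.0151 0.0347 0.3083]
step 3: x^-=[0.4881, -1.4736, 0.7798]  P^-=[0.1560 -0.0176 0.0983; -0.0176 0.4557 0.0458; 0.0983 0.0458 0.7318]  S=[0.4340 0.0240 0.0196; 0.0240 0.7611 -0.0303; 0.0196 -0.0303 1.3439]  K=[0.3302 -0.0282 0.0960; -0.1111 0.5901 0.0930; 0.0020 -0.1012 0.5660]  nu=[-2.1239, -1.7409, 0.2196]  x^+=[-0.1431, -2.2446, 1.0760]  P^+=[0.0947 -0.0046 0.0191; -0.0046 0.1806 0.0313; 0.0191 0.0313 0.2900]
step 4: x^-=[0.2423, -2.6509, 0.9404]  P^-=[0.1416 -0.0163 0.0960; -0.0163 0.4426 0.0425; 0.0960 0.0425 0.7056]  S=[0.4197 0.0238 0.0171; 0.0238 0.7485 -0.0302; 0.0171 -0.0302 1.3145]  K=[0.3084 -0.0283 0.0946; -0.1089 0.5836 0.0911; 0.0079 -0.1010 0.5579]  nu=[0.9775, 1.4545, -0.7923]  x^+=[0.4277, -1.9808, 0.3592]  P^+=[0.0885 -0.0043 0.0205; -0.0043 0.1785 0.0304; 0.0205 0.0304 0.2853]

P_post[1,1] = 0.1785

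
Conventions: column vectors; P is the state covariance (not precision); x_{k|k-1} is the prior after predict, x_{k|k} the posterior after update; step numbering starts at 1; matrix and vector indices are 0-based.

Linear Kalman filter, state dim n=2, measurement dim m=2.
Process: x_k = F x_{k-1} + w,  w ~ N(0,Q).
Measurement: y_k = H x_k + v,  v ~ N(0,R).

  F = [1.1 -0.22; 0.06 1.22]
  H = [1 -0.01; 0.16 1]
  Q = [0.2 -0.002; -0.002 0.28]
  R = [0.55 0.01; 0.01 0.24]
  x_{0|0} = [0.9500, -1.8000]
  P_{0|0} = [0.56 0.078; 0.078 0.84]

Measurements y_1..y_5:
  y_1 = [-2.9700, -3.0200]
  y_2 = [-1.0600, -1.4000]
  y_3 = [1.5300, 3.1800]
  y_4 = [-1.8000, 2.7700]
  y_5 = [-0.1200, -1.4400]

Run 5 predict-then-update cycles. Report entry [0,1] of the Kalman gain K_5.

step 1: x^-=[1.4410, -2.1390]  P^-=[0.8805 -0.0868; -0.0868 1.5437]  S=[1.4324 0.0487; 0.0487 1.7784]  K=[0.6149 0.0135; -0.1008 0.8630]  nu=[-4.4324, -1.1116]  x^+=[-1.2993, -2.6516]  P^+=[0.3379 -0.0447; -0.0447 0.2132]
step 2: x^-=[-0.8459, -3.3129]  P^-=[0.6407 -0.0963; -0.0963 0.5921]  S=[1.1927 0.0105; 0.0105 0.8177]  K=[0.5380 0.0007; -0.0919 0.7064]  nu=[-0.2472, 2.0482]  x^+=[-0.9774, -1.8432]  P^+=[0.2955 -0.0417; -0.0417 0.1753]
step 3: x^-=[-0.6696, -2.3074]  P^-=[0.5862 -0.0850; -0.0850 0.5359]  S=[1.1380 0.0136; 0.0136 0.7637]  K=[0.5159 0.0024; -0.0876 0.6854]  nu=[2.1766, 5.5945]  x^+=[0.4664, 1.3368]  P^+=[0.2834 -0.0396; -0.0396 0.1700]
step 4: x^-=[0.2189, 1.6588]  P^-=[0.5703 -0.0816; -0.0816 0.5282]  S=[1.1219 0.0145; 0.0145 0.7567]  K=[0.5090 0.0030; -0.0862 0.6824]  nu=[-2.0023, 1.0761]  x^+=[-0.7969, 2.5659]  P^+=[0.2796 -0.0389; -0.0389 0.1692]
step 5: x^-=[-1.4411, 3.0826]  P^-=[0.5653 -0.0807; -0.0807 0.5271]  S=[1.1170 0.0146; 0.0146 0.7557]  K=[0.5068 0.0031; -0.0859 0.6820]  nu=[1.3520, -4.2920]  x^+=[-0.7694, 0.0393]  P^+=[0.2784 -0.0387; -0.0387 0.1690]

K[0,1] = 0.0031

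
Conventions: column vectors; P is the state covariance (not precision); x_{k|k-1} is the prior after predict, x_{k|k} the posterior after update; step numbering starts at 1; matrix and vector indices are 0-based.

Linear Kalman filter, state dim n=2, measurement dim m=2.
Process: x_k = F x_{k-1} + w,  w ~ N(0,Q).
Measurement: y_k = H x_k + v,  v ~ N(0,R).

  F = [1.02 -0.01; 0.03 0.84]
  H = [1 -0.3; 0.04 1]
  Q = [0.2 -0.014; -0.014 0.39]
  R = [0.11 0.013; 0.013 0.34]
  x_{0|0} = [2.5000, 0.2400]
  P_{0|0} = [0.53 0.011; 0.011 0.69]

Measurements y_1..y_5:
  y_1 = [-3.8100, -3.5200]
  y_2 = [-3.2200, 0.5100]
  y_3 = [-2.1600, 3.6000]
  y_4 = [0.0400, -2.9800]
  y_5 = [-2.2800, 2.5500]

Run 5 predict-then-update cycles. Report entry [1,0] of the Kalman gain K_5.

K[1,0] = -0.1552

step 1: x^-=[2.5476, 0.2766]  P^-=[0.7513 0.0058; 0.0058 0.8779]  S=[0.9368 -0.2145; -0.2145 1.2196]  K=[0.8407 0.1773; -0.1146 0.6999]  nu=[-6.2746, -3.8985]  x^+=[-3.4189, -1.7327]  P^+=[0.1148 0.0666; 0.0666 0.2338]
step 2: x^-=[-3.4699, -1.5580]  P^-=[0.3181 0.0446; 0.0446 0.5584]  S=[0.4516 -0.0977; -0.0977 0.9025]  K=[0.7050 0.1399; -0.1412 0.6054]  nu=[-0.2175, 2.2068]  x^+=[-3.3146, -0.1912]  P^+=[0.0952 0.0529; 0.0529 0.2019]
step 3: x^-=[-3.3790, -0.2600]  P^-=[0.2980 0.0325; 0.0325 0.5352]  S=[0.4367 -0.1035; -0.1035 0.8783]  K=[0.6915 0.1321; -0.1527 0.5929]  nu=[1.1409, 3.9952]  x^+=[-2.0623, 1.9344]  P^+=[0.0928 0.0502; 0.0502 0.1976]
step 4: x^-=[-2.1229, 1.5630]  P^-=[0.2956 0.0302; 0.0302 0.5320]  S=[0.4354 -0.1050; -0.1050 0.8749]  K=[0.6897 0.1307; -0.1548 0.5909]  nu=[2.6318, -4.4581]  x^+=[-0.8907, -1.4787]  P^+=[0.0925 0.0497; 0.0497 0.1969]
step 5: x^-=[-0.8937, -1.2689]  P^-=[0.2952 0.0298; 0.0298 0.5315]  S=[0.4352 -0.1052; -0.1052 0.8744]  K=[0.6894 0.1305; -0.1552 0.5906]  nu=[-1.7669, 3.8546]  x^+=[-1.6087, 1.2818]  P^+=[0.0924 0.0496; 0.0496 0.1968]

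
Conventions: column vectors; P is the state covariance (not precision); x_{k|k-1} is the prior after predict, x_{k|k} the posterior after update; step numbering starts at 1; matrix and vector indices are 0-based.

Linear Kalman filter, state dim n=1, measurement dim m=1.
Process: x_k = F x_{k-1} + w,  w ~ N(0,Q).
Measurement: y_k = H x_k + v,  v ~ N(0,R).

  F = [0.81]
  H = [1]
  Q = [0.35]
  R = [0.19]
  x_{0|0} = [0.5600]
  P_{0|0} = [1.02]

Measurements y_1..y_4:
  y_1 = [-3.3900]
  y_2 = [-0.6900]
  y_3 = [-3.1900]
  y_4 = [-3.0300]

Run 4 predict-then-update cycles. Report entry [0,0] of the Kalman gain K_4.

step 1: x^-=[0.4536]  P^-=[1.0192]  S=[1.2092]  K=[0.8429]  nu=[-3.8436]  x^+=[-2.7861]  P^+=[0.1601]
step 2: x^-=[-2.2567]  P^-=[0.4551]  S=[0.6451]  K=[0.7055]  nu=[1.5667]  x^+=[-1.1515]  P^+=[0.1340]
step 3: x^-=[-0.9327]  P^-=[0.4379]  S=[0.6279]  K=[0.6974]  nu=[-2.2573]  x^+=[-2.5070]  P^+=[0.1325]
step 4: x^-=[-2.0307]  P^-=[0.4369]  S=[0.6269]  K=[0.6969]  nu=[-0.9993]  x^+=[-2.7271]  P^+=[0.1324]

K[0,0] = 0.6969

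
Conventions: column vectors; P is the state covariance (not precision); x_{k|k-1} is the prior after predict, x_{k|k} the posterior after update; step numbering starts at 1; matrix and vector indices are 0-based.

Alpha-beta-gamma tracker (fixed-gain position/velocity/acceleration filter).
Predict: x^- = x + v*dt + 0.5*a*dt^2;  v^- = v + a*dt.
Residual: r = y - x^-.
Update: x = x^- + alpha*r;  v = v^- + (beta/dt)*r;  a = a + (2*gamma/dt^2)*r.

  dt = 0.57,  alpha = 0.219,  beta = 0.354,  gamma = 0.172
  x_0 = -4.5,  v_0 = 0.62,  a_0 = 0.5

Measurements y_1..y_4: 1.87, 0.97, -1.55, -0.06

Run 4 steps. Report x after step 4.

x_post = 6.8158

step 1: x_pred=-4.0654  r=5.9354  x^+=-2.7655  v^+=4.5912  a^+=6.7843
step 2: x_pred=0.9536  r=0.0164  x^+=0.9572  v^+=8.4684  a^+=6.8017
step 3: x_pred=6.8891  r=-8.4391  x^+=5.0409  v^+=7.1043  a^+=-2.1335
step 4: x_pred=8.7438  r=-8.8038  x^+=6.8158  v^+=0.4206  a^+=-11.4549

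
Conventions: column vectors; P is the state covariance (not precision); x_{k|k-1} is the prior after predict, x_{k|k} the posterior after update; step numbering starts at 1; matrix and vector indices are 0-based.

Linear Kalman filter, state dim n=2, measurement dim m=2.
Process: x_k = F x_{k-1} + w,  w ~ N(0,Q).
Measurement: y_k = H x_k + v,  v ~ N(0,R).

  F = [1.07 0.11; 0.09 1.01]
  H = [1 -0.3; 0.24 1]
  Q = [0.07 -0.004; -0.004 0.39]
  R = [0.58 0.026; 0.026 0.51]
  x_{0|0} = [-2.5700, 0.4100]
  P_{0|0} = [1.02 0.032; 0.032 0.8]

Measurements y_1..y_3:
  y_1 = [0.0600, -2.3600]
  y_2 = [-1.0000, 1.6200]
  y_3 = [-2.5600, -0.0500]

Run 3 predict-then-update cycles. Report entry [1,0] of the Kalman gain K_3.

K[1,0] = -0.1180

step 1: x^-=[-2.7048, 0.1828]  P^-=[1.2550 0.2180; 0.2180 1.2202]  S=[1.8140 0.1635; 0.1635 1.9071]  K=[0.6362 0.2177; -0.1428 0.6795]  nu=[2.8196, -1.8936]  x^+=[-1.3233, -1.5066]  P^+=[0.3852 0.0351; 0.0351 0.3344]
step 2: x^-=[-1.5817, -1.6408]  P^-=[0.5233 0.1086; 0.1086 0.7406]  S=[1.1048 0.0302; 0.0302 1.3329]  K=[0.4397 0.1657; -0.1186 0.5779]  nu=[0.0895, 3.6404]  x^+=[-0.9390, 0.4523]  P^+=[0.2687 0.0315; 0.0315 0.2841]
step 3: x^-=[-0.9550, 0.3723]  P^-=[0.3885 0.0877; 0.0877 0.6877]  S=[0.9778 -0.0056; -0.0056 1.2622]  K=[0.3713 0.1451; -0.1180 0.5610]  nu=[-1.4933, -0.1931]  x^+=[-1.5374, 0.4402]  P^+=[0.2278 0.0290; 0.0290 0.2761]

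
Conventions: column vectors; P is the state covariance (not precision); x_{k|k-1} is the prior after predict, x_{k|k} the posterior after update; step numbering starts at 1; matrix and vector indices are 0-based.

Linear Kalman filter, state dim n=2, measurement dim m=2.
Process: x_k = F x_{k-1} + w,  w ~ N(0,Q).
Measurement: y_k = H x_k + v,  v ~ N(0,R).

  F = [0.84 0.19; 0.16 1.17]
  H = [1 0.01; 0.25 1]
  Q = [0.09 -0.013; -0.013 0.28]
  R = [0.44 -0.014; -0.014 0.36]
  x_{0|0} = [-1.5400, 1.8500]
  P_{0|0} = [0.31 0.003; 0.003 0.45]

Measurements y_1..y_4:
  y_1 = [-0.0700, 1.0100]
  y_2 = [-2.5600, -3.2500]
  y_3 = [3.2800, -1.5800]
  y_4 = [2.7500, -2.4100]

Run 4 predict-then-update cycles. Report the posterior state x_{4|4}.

x_post = [0.5721, -2.1073]

step 1: x^-=[-0.9421, 1.9181]  P^-=[0.3259 0.1317; 0.1317 0.9051]  S=[0.7687 0.2086; 0.2086 1.3513]  K=[0.3997 0.0961; -0.0054 0.6950]  nu=[0.8529, -0.6726]  x^+=[-0.6658, 1.4460]  P^+=[0.1747 -0.0147; -0.0147 0.2539]
step 2: x^-=[-0.2846, 1.5853]  P^-=[0.2177 0.0521; 0.0521 0.6266]  S=[0.6588 0.0989; 0.0989 1.0262]  K=[0.3203 0.0729; -0.0051 0.6238]  nu=[-2.2913, -4.7642]  x^+=[-1.3658, -1.3747]  P^+=[0.1401 -0.0133; -0.0133 0.2279]
step 3: x^-=[-1.4085, -1.8269]  P^-=[0.1928 0.0431; 0.0431 0.5906]  S=[0.6337 0.0833; 0.0833 0.9842]  K=[0.2960 0.0677; -0.0031 0.6113]  nu=[4.7068, 0.5990]  x^+=[0.0254, -1.4751]  P^+=[0.1294 -0.0121; -0.0121 0.2231]
step 4: x^-=[-0.2589, -1.7218]  P^-=[0.1855 0.0417; 0.0417 0.5842]  S=[0.6264 0.0800; 0.0800 0.9767]  K=[0.2883 0.0666; -0.0019 0.6090]  nu=[3.0261, -0.6235]  x^+=[0.5721, -2.1073]  P^+=[0.1260 -0.0116; -0.0116 0.2222]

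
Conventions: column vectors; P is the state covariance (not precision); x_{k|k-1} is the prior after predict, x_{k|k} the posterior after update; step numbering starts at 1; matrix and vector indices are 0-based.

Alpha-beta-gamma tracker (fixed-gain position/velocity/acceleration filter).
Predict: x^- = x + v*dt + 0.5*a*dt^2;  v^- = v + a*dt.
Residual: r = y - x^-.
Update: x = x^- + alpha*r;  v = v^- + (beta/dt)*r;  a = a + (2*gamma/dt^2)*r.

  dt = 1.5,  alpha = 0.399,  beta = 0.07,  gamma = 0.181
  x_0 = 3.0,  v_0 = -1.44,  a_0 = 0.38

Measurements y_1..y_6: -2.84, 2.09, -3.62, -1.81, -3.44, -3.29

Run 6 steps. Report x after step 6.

step 1: x_pred=1.2675  r=-4.1075  x^+=-0.3714  v^+=-1.0617  a^+=-0.2809
step 2: x_pred=-2.2799  r=4.3699  x^+=-0.5363  v^+=-1.2790  a^+=0.4222
step 3: x_pred=-1.9799  r=-1.6401  x^+=-2.6343  v^+=-0.7223  a^+=0.1583
step 4: x_pred=-3.5395  r=1.7295  x^+=-2.8494  v^+=-0.4040  a^+=0.4366
step 5: x_pred=-2.9643  r=-0.4757  x^+=-3.1541  v^+=0.2286  a^+=0.3601
step 6: x_pred=-2.4061  r=-0.8839  x^+=-2.7588  v^+=0.7275  a^+=0.2179

x_post = -2.7588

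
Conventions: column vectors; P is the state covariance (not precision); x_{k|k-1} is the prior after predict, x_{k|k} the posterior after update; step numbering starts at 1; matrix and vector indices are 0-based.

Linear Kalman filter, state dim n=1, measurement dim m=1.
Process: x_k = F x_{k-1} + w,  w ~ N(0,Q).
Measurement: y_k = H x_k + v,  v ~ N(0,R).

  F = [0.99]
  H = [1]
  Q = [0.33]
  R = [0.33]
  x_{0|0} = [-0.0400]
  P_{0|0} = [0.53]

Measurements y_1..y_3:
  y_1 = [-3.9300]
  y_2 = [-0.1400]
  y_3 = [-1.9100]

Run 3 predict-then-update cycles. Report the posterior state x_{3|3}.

x_post = [-1.6069]

step 1: x^-=[-0.0396]  P^-=[0.8495]  S=[1.1795]  K=[0.7202]  nu=[-3.8904]  x^+=[-2.8415]  P^+=[0.2377]
step 2: x^-=[-2.8131]  P^-=[0.5629]  S=[0.8929]  K=[0.6304]  nu=[2.6731]  x^+=[-1.1279]  P^+=[0.2080]
step 3: x^-=[-1.1166]  P^-=[0.5339]  S=[0.8639]  K=[0.6180]  nu=[-0.7934]  x^+=[-1.6069]  P^+=[0.2039]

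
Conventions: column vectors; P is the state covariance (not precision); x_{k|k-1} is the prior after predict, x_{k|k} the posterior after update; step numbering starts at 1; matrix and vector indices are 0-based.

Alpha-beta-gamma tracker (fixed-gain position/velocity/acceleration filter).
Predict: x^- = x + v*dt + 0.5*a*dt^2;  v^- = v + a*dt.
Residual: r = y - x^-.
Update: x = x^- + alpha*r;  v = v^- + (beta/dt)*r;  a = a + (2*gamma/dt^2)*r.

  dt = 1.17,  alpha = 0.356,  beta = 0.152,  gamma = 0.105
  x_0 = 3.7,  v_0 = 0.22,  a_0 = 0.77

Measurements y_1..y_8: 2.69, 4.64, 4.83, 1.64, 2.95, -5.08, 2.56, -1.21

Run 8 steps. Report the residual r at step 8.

resid = 8.7816

step 1: x_pred=4.4844  r=-1.7944  x^+=3.8456  v^+=0.8878  a^+=0.4947
step 2: x_pred=5.2229  r=-0.5829  x^+=5.0154  v^+=1.3909  a^+=0.4053
step 3: x_pred=6.9201  r=-2.0901  x^+=6.1760  v^+=1.5935  a^+=0.0847
step 4: x_pred=8.0984  r=-6.4584  x^+=5.7992  v^+=0.8535  a^+=-0.9061
step 5: x_pred=6.1777  r=-3.2277  x^+=5.0286  v^+=-0.6259  a^+=-1.4013
step 6: x_pred=3.3372  r=-8.4172  x^+=0.3407  v^+=-3.3589  a^+=-2.6925
step 7: x_pred=-5.4322  r=7.9922  x^+=-2.5870  v^+=-5.4709  a^+=-1.4665
step 8: x_pred=-9.9916  r=8.7816  x^+=-6.8654  v^+=-6.0458  a^+=-0.1193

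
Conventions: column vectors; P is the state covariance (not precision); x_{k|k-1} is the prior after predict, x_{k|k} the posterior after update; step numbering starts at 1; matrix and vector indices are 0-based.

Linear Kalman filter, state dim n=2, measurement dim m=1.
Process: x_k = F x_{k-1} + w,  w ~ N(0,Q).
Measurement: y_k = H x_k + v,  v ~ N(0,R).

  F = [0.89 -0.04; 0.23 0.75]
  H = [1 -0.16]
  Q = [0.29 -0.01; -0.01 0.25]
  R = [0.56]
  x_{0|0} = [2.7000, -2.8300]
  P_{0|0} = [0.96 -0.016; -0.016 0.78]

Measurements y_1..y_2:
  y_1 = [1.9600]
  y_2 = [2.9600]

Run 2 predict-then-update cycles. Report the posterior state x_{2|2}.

x_post = [2.3490, -0.6655]

step 1: x^-=[2.5162, -1.5015]  P^-=[1.0528 0.1526; 0.1526 0.7340]  S=[1.5828]  K=[0.6497; 0.0222]  nu=[-0.7964]  x^+=[1.9987, -1.5192]  P^+=[0.3846 0.1297; 0.1297 0.7332]
step 2: x^-=[1.8396, -0.6797]  P^-=[0.5866 0.1321; 0.1321 0.7276]  S=[1.1229]  K=[0.5035; 0.0140]  nu=[1.0116]  x^+=[2.3490, -0.6655]  P^+=[0.3019 0.1242; 0.1242 0.7273]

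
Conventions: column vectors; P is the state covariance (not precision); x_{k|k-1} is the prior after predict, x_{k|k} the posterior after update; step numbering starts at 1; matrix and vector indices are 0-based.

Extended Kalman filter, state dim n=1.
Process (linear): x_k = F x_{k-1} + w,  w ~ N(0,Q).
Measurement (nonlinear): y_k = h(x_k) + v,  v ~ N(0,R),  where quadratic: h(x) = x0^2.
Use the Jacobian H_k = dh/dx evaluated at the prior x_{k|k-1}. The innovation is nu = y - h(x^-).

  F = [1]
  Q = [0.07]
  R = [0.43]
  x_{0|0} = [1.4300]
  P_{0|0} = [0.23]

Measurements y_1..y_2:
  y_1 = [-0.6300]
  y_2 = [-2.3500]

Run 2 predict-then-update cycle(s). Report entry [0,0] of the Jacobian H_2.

step 1: x^-=[1.4300]  P^-=[0.3000]  H_jac=[2.8600]  S=[2.8839]  K=[0.2975]  nu=[-2.6749]  x^+=[0.6342]  P^+=[0.0447]
step 2: x^-=[0.6342]  P^-=[0.1147]  H_jac=[1.2683]  S=[0.6146]  K=[0.2368]  nu=[-2.7522]  x^+=[-0.0175]  P^+=[0.0803]

H_jac[0,0] = 1.2683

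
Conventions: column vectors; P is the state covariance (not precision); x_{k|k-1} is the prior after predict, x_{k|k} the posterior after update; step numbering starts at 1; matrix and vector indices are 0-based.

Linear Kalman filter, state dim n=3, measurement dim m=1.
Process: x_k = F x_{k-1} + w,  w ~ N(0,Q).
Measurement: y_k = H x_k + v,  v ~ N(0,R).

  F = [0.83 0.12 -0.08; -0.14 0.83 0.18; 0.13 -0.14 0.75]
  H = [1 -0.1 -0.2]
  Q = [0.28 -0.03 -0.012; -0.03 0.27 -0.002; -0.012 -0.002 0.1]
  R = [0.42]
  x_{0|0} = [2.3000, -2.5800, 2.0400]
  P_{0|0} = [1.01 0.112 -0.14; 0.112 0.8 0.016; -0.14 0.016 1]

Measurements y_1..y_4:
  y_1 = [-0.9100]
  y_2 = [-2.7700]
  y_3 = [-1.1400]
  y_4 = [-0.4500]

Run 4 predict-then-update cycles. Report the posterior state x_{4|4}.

x_post = [-0.6646, 0.2533, 1.0162]

step 1: x^-=[1.4362, -2.0962, 2.1902]  P^-=[1.0343 -0.0300 -0.0718; -0.0300 0.8591 0.0569; -0.0718 0.0569 0.6605]  S=[1.5263]  K=[0.6890; -0.0834; -0.1373]  nu=[-2.1178]  x^+=[-0.0230, -1.9196, 2.4810]  P^+=[0.3097 0.0577 0.0726; 0.0577 0.8485 0.0394; 0.0726 0.0394 0.6317]
step 2: x^-=[-0.4479, -1.1434, 2.1265]  P^-=[0.5107 0.0581 0.0119; 0.0581 0.8758 0.0040; 0.0119 0.0040 0.4810]  S=[0.9425]  K=[0.5332; -0.0321; -0.0899]  nu=[-2.0111]  x^+=[-1.5202, -1.0788, 2.3073]  P^+=[0.2428 0.0743 0.0571; 0.0743 0.8748 0.0013; 0.0571 0.0013 0.4734]
step 3: x^-=[-1.5758, -0.2673, 1.6839]  P^-=[0.4701 0.0811 -0.0013; 0.0811 0.8730 -0.0386; -0.0013 -0.0386 0.3957]  S=[0.8974]  K=[0.5151; 0.0017; -0.0854]  nu=[0.7459]  x^+=[-1.1916, -0.2660, 1.6202]  P^+=[0.2320 0.0803 0.0381; 0.0803 0.8730 -0.0384; 0.0381 -0.0384 0.3891]
step 4: x^-=[-1.1506, 0.2377, 1.0975]  P^-=[0.4666 0.0862 -0.0136; 0.0862 0.8565 -0.0710; -0.0136 -0.0710 0.3525]  S=[0.8946]  K=[0.5149; 0.0165; -0.0861]  nu=[0.9439]  x^+=[-0.6646, 0.2533, 1.0162]  P^+=[0.2293 0.0786 0.0260; 0.0786 0.8563 -0.0697; 0.0260 -0.0697 0.3459]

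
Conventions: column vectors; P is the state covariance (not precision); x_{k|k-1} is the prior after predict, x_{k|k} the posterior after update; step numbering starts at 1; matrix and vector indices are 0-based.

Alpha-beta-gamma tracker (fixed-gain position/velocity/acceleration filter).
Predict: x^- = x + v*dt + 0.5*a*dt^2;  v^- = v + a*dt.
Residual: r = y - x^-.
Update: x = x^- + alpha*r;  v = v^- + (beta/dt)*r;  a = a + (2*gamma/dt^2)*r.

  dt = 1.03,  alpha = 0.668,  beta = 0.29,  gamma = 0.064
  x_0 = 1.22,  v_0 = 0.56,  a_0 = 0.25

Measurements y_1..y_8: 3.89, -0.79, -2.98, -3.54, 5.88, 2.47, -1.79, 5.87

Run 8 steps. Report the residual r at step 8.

step 1: x_pred=1.9294  r=1.9606  x^+=3.2391  v^+=1.3695  a^+=0.4865
step 2: x_pred=4.9078  r=-5.6978  x^+=1.1017  v^+=0.2664  a^+=-0.2009
step 3: x_pred=1.2695  r=-4.2495  x^+=-1.5692  v^+=-1.1370  a^+=-0.7136
step 4: x_pred=-3.1188  r=-0.4212  x^+=-3.4002  v^+=-1.9906  a^+=-0.7644
step 5: x_pred=-5.8559  r=11.7359  x^+=1.9837  v^+=0.5263  a^+=0.6515
step 6: x_pred=2.8714  r=-0.4014  x^+=2.6033  v^+=1.0844  a^+=0.6031
step 7: x_pred=4.0401  r=-5.8301  x^+=0.1456  v^+=0.0641  a^+=-0.1003
step 8: x_pred=0.1584  r=5.7116  x^+=3.9738  v^+=1.5689  a^+=0.5888

resid = 5.7116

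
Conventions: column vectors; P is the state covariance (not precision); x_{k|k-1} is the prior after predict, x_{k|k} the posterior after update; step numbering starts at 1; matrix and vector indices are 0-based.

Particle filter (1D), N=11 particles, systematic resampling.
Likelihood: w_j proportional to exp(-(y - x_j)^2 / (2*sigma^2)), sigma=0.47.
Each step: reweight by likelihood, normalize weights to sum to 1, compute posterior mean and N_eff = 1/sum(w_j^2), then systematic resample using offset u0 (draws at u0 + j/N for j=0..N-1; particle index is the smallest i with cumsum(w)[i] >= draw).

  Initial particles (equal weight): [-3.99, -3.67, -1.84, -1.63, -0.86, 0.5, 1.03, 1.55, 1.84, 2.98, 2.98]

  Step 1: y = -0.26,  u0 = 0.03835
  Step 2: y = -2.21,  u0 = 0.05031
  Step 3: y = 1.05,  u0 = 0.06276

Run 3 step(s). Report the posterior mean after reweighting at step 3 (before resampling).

post_mean = -0.8600

step 1: w=[0.0000, 0.0000, 0.0047, 0.0189, 0.5865, 0.3584, 0.0306, 0.0008, 0.0001, 0.0000, 0.0000]  mean=-0.3317  Neff=2.1108  idx=[4, 4, 4, 4, 4, 4, 4, 5, 5, 5, 5]
step 2: w=[0.1429, 0.1429, 0.1429, 0.1429, 0.1429, 0.1429, 0.1429, 0.0000, 0.0000, 0.0000, 0.0000]  mean=-0.8600  Neff=7.0000  idx=[0, 0, 1, 2, 2, 3, 4, 4, 5, 6, 6]
step 3: w=[0.0909, 0.0909, 0.0909, 0.0909, 0.0909, 0.0909, 0.0909, 0.0909, 0.0909, 0.0909, 0.0909]  mean=-0.8600  Neff=11.0000  idx=[0, 1, 2, 3, 4, 5, 6, 7, 8, 9, 10]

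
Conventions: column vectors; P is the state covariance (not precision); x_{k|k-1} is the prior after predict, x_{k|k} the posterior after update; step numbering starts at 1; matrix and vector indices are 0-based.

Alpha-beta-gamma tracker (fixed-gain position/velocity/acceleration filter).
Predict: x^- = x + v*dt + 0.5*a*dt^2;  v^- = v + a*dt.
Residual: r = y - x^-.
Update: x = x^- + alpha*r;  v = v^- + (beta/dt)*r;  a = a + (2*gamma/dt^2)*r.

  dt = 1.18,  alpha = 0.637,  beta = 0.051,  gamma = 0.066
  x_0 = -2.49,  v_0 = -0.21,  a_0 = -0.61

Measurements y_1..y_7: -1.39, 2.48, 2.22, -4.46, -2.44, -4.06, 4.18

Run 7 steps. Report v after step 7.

v_post = -0.2185

step 1: x_pred=-3.1625  r=1.7725  x^+=-2.0334  v^+=-0.8532  a^+=-0.4420
step 2: x_pred=-3.3479  r=5.8279  x^+=0.3645  v^+=-1.1228  a^+=0.1105
step 3: x_pred=-0.8835  r=3.1035  x^+=1.0934  v^+=-0.8583  a^+=0.4047
step 4: x_pred=0.3624  r=-4.8224  x^+=-2.7095  v^+=-0.5891  a^+=-0.0524
step 5: x_pred=-3.4411  r=1.0011  x^+=-2.8034  v^+=-0.6077  a^+=0.0425
step 6: x_pred=-3.4910  r=-0.5690  x^+=-3.8534  v^+=-0.5822  a^+=-0.0115
step 7: x_pred=-4.5484  r=8.7284  x^+=1.0116  v^+=-0.2185  a^+=0.8160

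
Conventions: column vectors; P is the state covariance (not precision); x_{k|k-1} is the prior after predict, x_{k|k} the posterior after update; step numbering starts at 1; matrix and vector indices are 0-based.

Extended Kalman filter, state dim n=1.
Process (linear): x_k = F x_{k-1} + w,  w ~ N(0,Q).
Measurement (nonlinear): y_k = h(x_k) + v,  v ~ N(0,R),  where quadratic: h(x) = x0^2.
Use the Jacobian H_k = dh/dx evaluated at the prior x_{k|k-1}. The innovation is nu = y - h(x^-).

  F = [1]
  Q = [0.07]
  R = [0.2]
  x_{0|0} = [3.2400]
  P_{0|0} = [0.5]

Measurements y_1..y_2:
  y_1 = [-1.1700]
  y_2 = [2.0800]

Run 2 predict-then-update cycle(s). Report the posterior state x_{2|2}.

x_post = [1.4452]

step 1: x^-=[3.2400]  P^-=[0.5700]  H_jac=[6.4800]  S=[24.1345]  K=[0.1530]  nu=[-11.6676]  x^+=[1.4544]  P^+=[0.0047]
step 2: x^-=[1.4544]  P^-=[0.0747]  H_jac=[2.9087]  S=[0.8322]  K=[0.2612]  nu=[-0.0352]  x^+=[1.4452]  P^+=[0.0180]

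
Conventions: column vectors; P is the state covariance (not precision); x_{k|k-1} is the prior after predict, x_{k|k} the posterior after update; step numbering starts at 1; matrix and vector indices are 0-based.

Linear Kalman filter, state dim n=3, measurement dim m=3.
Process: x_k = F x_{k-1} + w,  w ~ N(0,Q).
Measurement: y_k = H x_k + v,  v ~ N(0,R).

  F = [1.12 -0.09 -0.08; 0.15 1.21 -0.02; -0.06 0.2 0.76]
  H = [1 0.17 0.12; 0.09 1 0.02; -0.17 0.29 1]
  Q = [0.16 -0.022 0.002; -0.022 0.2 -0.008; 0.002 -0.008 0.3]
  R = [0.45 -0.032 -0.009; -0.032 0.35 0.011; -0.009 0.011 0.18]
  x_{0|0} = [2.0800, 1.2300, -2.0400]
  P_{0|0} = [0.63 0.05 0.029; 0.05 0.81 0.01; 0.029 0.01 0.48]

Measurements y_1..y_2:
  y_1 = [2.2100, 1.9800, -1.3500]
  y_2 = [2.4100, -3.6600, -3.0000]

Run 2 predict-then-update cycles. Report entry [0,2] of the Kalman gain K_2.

step 1: x^-=[2.3821, 1.8411, -1.4292]  P^-=[0.9448 0.0615 -0.0487; 0.0615 1.4178 0.1854; -0.0486 0.1854 0.6111]  S=[1.4614 0.3794 -0.0200; 0.3794 1.7940 0.5934; -0.0200 0.5934 1.0557]  K=[0.6473 0.0002 -0.1692; 0.0312 0.7432 0.1381; 0.0873 -0.1501 0.7237]  nu=[-0.3136, -0.0469, -0.0498]  x^+=[2.1875, 1.7896, -1.4856]  P^+=[0.2978 -0.0499 0.0288; -0.0499 0.2662 -0.0529; 0.0288 -0.0529 0.1481]
step 2: x^-=[2.4078, 2.5232, -0.9024]  P^-=[0.5408 -0.0636 -0.0141; -0.0636 0.5808 0.0085; -0.0141 0.0085 0.3797]  S=[0.9884 0.0524 -0.0554; 0.0524 0.9241 0.1952; -0.0554 0.1952 0.6402]  K=[0.5273 -0.0159 -0.1440; 0.0112 0.5982 0.1118; 0.0761 -0.1246 0.6453]  nu=[-0.3185, -6.3819, -2.4201]  x^+=[2.6899, -1.5684, -1.6931]  P^+=[0.2441 -0.0465 0.0241; -0.0465 0.2153 -0.0437; 0.0241 -0.0437 0.1309]

K[0,2] = -0.1440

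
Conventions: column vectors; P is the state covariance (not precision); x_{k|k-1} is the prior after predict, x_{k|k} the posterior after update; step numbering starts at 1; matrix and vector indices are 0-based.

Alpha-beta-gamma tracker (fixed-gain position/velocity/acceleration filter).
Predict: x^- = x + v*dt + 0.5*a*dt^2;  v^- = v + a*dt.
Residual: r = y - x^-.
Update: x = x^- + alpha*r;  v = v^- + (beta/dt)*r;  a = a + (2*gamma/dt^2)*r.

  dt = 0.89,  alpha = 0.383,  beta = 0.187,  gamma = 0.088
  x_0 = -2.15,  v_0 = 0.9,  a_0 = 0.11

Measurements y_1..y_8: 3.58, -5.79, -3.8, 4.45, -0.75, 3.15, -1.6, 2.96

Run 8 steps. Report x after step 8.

x_post = 0.9588

step 1: x_pred=-1.3054  r=4.8854  x^+=0.5657  v^+=2.0244  a^+=1.1955
step 2: x_pred=2.8409  r=-8.6309  x^+=-0.4647  v^+=1.2749  a^+=-0.7222
step 3: x_pred=0.3839  r=-4.1839  x^+=-1.2185  v^+=-0.2469  a^+=-1.6519
step 4: x_pred=-2.0925  r=6.5425  x^+=0.4133  v^+=-0.3424  a^+=-0.1982
step 5: x_pred=0.0301  r=-0.7801  x^+=-0.2687  v^+=-0.6827  a^+=-0.3715
step 6: x_pred=-1.0234  r=4.1734  x^+=0.5750  v^+=-0.1364  a^+=0.5558
step 7: x_pred=0.6738  r=-2.2738  x^+=-0.1971  v^+=-0.1195  a^+=0.0506
step 8: x_pred=-0.2834  r=3.2434  x^+=0.9588  v^+=0.6071  a^+=0.7713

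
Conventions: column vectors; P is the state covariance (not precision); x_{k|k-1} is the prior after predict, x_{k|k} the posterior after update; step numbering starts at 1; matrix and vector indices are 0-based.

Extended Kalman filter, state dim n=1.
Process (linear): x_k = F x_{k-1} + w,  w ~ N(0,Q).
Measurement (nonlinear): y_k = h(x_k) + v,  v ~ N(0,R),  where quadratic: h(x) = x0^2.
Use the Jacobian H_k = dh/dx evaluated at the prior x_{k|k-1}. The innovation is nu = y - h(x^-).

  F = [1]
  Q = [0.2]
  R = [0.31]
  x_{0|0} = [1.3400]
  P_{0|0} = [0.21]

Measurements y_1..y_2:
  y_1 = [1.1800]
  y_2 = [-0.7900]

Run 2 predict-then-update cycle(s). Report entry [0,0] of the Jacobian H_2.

step 1: x^-=[1.3400]  P^-=[0.4100]  H_jac=[2.6800]  S=[3.2548]  K=[0.3376]  nu=[-0.6156]  x^+=[1.1322]  P^+=[0.0391]
step 2: x^-=[1.1322]  P^-=[0.2391]  H_jac=[2.2644]  S=[1.5357]  K=[0.3525]  nu=[-2.0718]  x^+=[0.4019]  P^+=[0.0483]

H_jac[0,0] = 2.2644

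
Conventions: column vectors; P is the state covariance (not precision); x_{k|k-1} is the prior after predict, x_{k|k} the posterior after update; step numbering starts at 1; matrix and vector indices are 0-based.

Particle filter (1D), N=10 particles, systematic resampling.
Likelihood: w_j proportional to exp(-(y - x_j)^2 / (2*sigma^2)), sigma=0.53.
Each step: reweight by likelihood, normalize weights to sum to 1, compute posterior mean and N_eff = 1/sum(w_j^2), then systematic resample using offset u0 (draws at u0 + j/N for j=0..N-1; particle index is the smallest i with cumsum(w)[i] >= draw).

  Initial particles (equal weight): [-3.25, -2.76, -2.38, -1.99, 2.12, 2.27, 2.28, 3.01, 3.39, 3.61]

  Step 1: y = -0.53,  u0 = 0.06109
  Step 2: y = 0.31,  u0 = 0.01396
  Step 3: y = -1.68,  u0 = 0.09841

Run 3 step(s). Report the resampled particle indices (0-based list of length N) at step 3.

step 1: w=[0.0001, 0.0057, 0.0908, 0.9032, 0.0001, 0.0000, 0.0000, 0.0000, 0.0000, 0.0000]  mean=-2.0290  Neff=1.2135  idx=[2, 3, 3, 3, 3, 3, 3, 3, 3, 3]
step 2: w=[0.0035, 0.1107, 0.1107, 0.1107, 0.1107, 0.1107, 0.1107, 0.1107, 0.1107, 0.1107]  mean=-1.9914  Neff=9.0617  idx=[1, 1, 2, 3, 4, 5, 6, 7, 8, 9]
step 3: w=[0.1000, 0.1000, 0.1000, 0.1000, 0.1000, 0.1000, 0.1000, 0.1000, 0.1000, 0.1000]  mean=-1.9900  Neff=10.0000  idx=[0, 1, 2, 3, 4, 5, 6, 7, 8, 9]

resampled_idx = [0, 1, 2, 3, 4, 5, 6, 7, 8, 9]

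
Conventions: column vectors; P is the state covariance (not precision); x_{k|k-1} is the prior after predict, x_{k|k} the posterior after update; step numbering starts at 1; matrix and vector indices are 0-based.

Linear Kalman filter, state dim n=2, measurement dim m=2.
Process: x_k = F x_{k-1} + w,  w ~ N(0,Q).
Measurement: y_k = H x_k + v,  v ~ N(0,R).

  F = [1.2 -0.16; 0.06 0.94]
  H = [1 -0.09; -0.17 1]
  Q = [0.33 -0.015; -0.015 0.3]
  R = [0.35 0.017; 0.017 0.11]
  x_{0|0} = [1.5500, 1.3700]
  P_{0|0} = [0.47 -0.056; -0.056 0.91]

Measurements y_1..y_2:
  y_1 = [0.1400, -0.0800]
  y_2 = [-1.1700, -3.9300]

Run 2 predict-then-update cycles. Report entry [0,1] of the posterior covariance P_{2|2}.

step 1: x^-=[1.6408, 1.3808]  P^-=[1.0516 -0.1807; -0.1807 1.0995]  S=[1.4430 -0.4441; -0.4441 1.3013]  K=[0.7319 -0.0264; 0.0822 0.8966]  nu=[-1.3765, -1.1819]  x^+=[0.6645, 0.2081]  P^+=[0.2606 0.0538; 0.0538 0.1092]
step 2: x^-=[0.7642, 0.2354]  P^-=[0.6873 0.0475; 0.0475 0.4035]  S=[1.0320 -0.0879; -0.0879 0.5172]  K=[0.6600 -0.0218; 0.0771 0.7776]  nu=[-1.9130, -4.0355]  x^+=[-0.4102, -3.0502]  P^+=[0.2350 0.0488; 0.0488 0.0951]

P_post[0,1] = 0.0488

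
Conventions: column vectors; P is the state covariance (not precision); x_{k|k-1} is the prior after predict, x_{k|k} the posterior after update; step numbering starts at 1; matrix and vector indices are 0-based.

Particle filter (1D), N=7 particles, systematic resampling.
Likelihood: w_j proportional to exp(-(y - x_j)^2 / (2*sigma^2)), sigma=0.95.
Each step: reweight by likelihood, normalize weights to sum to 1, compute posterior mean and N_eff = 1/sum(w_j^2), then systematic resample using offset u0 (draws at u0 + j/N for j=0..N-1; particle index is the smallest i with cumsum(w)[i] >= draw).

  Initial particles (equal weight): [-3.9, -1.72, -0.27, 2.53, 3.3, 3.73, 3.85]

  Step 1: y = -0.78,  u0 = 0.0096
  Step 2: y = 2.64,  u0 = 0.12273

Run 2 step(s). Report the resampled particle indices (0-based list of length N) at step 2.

resampled_idx = [3, 4, 4, 5, 5, 6, 6]

step 1: w=[0.0031, 0.4125, 0.5828, 0.0016, 0.0001, 0.0000, 0.0000]  mean=-0.8747  Neff=1.9615  idx=[1, 1, 1, 2, 2, 2, 2]
step 2: w=[0.0007, 0.0007, 0.0007, 0.2495, 0.2495, 0.2495, 0.2495]  mean=-0.2732  Neff=4.0174  idx=[3, 4, 4, 5, 5, 6, 6]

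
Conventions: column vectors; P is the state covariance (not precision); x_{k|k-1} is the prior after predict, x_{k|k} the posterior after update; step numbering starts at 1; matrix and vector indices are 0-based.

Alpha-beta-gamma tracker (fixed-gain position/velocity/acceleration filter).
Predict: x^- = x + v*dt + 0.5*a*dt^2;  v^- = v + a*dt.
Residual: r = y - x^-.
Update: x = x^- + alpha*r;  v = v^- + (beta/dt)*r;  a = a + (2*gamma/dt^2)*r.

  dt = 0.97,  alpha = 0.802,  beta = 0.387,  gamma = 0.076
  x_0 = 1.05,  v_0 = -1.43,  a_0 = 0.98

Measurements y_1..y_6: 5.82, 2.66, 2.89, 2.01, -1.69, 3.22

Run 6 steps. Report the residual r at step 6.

resid = 5.2212

step 1: x_pred=0.1239  r=5.6961  x^+=4.6922  v^+=1.7932  a^+=1.9002
step 2: x_pred=7.3255  r=-4.6655  x^+=3.5838  v^+=1.7749  a^+=1.1465
step 3: x_pred=5.8448  r=-2.9548  x^+=3.4751  v^+=1.7082  a^+=0.6691
step 4: x_pred=5.4468  r=-3.4368  x^+=2.6905  v^+=0.9861  a^+=0.1139
step 5: x_pred=3.7006  r=-5.3906  x^+=-0.6227  v^+=-1.0541  a^+=-0.7569
step 6: x_pred=-2.0012  r=5.2212  x^+=2.1862  v^+=0.2948  a^+=0.0866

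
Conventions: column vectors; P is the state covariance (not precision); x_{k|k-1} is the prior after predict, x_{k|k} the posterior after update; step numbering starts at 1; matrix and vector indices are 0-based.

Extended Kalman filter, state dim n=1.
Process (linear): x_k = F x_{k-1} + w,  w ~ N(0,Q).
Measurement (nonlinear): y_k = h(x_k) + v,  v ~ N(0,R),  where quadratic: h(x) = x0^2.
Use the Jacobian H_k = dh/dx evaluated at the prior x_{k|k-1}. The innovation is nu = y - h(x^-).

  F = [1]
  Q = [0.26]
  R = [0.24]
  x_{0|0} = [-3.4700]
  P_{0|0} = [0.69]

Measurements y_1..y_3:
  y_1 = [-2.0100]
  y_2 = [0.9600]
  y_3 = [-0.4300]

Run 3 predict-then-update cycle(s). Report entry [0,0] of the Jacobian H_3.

H_jac[0,0] = -2.1922

step 1: x^-=[-3.4700]  P^-=[0.9500]  H_jac=[-6.9400]  S=[45.9954]  K=[-0.1433]  nu=[-14.0509]  x^+=[-1.4559]  P^+=[0.0050]
step 2: x^-=[-1.4559]  P^-=[0.2650]  H_jac=[-2.9119]  S=[2.4866]  K=[-0.3103]  nu=[-1.1598]  x^+=[-1.0961]  P^+=[0.0256]
step 3: x^-=[-1.0961]  P^-=[0.2856]  H_jac=[-2.1922]  S=[1.6124]  K=[-0.3883]  nu=[-1.6314]  x^+=[-0.4627]  P^+=[0.0425]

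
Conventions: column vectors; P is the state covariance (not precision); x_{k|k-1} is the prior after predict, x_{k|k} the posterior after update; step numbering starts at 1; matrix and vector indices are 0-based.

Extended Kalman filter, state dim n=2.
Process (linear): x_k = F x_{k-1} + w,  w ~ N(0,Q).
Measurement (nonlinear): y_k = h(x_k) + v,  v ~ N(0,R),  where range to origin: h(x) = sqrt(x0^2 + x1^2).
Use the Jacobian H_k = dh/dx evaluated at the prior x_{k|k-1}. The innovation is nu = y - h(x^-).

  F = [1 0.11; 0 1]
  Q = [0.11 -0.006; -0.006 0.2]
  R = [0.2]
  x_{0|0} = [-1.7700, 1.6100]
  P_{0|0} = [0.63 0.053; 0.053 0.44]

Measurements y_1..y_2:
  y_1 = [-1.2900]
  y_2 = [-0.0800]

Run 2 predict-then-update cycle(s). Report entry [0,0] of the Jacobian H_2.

H_jac[0,0] = 0.9727

step 1: x^-=[-1.5929, 1.6100]  P^-=[0.7570 0.0954; 0.0954 0.6400]  H_jac=[-0.7033 0.7109]  S=[0.8025]  K=[-0.5789; 0.4833]  nu=[-3.5548]  x^+=[0.4651, -0.1082]  P^+=[0.4880 0.3199; 0.3199 0.4525]
step 2: x^-=[0.4532, -0.1082]  P^-=[0.6739 0.3637; 0.3637 0.6525]  H_jac=[0.9727 -0.2321]  S=[0.7085]  K=[0.8060; 0.2856]  nu=[-0.5460]  x^+=[0.0132, -0.2641]  P^+=[0.2136 0.2007; 0.2007 0.5948]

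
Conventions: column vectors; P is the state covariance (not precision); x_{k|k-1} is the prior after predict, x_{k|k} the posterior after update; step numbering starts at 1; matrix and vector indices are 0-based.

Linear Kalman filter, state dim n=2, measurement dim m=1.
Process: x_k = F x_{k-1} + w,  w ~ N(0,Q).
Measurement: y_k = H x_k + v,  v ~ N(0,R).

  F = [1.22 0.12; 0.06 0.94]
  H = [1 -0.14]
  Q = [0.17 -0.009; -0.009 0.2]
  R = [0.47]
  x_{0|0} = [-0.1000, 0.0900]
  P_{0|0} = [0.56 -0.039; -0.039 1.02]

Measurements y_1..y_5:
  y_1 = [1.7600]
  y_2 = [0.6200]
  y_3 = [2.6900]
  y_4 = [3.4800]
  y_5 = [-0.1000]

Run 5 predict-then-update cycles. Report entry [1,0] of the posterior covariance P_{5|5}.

step 1: x^-=[-0.1112, 0.0786]  P^-=[1.0068 0.1020; 0.1020 1.0989]  S=[1.4697]  K=[0.6753; -0.0352]  nu=[1.8822]  x^+=[1.1598, 0.0123]  P^+=[0.3366 0.1370; 0.1370 1.0971]
step 2: x^-=[1.4164, 0.0811]  P^-=[0.7269 0.2975; 0.2975 1.1860]  S=[1.1368]  K=[0.6028; 0.1156]  nu=[-0.7851]  x^+=[0.9432, -0.0097]  P^+=[0.3139 0.2183; 0.2183 1.1708]
step 3: x^-=[1.1496, 0.0475]  P^-=[0.7179 0.3979; 0.3979 1.2603]  S=[1.1012]  K=[0.6013; 0.2011]  nu=[1.5471]  x^+=[2.0799, 0.3587]  P^+=[0.3197 0.2647; 0.2647 1.2157]
step 4: x^-=[2.5805, 0.4619]  P^-=[0.7409 0.4570; 0.4570 1.3052]  S=[1.1085]  K=[0.6106; 0.2475]  nu=[0.9641]  x^+=[3.1693, 0.7005]  P^+=[0.3275 0.2895; 0.2895 1.2374]
step 5: x^-=[3.9506, 0.8487]  P^-=[0.7601 0.4887; 0.4887 1.3272]  S=[1.1193]  K=[0.6180; 0.2706]  nu=[-3.9318]  x^+=[1.5209, -0.2153]  P^+=[0.3327 0.3015; 0.3015 1.2452]

P_post[1,0] = 0.3015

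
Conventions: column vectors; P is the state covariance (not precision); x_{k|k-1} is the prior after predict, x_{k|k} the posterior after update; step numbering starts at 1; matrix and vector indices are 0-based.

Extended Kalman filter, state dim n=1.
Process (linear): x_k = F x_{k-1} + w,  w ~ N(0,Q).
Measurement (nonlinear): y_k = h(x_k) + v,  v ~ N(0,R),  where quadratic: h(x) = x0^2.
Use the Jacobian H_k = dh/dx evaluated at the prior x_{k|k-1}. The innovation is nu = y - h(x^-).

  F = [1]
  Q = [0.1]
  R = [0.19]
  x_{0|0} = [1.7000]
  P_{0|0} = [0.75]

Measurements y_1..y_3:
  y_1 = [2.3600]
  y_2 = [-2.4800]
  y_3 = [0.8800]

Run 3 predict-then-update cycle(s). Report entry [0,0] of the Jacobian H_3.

step 1: x^-=[1.7000]  P^-=[0.8500]  H_jac=[3.4000]  S=[10.0160]  K=[0.2885]  nu=[-0.5300]  x^+=[1.5471]  P^+=[0.0161]
step 2: x^-=[1.5471]  P^-=[0.1161]  H_jac=[3.0941]  S=[1.3017]  K=[0.2760]  nu=[-4.8734]  x^+=[0.2019]  P^+=[0.0169]
step 3: x^-=[0.2019]  P^-=[0.1169]  H_jac=[0.4038]  S=[0.2091]  K=[0.2259]  nu=[0.8392]  x^+=[0.3915]  P^+=[0.1063]

H_jac[0,0] = 0.4038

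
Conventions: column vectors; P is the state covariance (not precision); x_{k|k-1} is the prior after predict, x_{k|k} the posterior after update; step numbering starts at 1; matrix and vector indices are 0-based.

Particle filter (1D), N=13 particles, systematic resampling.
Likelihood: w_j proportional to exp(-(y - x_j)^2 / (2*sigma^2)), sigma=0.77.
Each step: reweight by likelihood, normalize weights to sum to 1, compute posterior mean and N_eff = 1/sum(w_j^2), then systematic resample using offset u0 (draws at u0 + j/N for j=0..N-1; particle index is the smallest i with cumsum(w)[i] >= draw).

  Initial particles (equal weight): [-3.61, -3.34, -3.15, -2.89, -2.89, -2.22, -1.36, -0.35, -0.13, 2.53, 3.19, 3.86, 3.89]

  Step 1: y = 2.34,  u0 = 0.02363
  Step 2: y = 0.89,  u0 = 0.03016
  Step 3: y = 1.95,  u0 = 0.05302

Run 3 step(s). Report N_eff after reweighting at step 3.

step 1: w=[0.0000, 0.0000, 0.0000, 0.0000, 0.0000, 0.0000, 0.0000, 0.0012, 0.0032, 0.5400, 0.3027, 0.0793, 0.0734]  mean=2.9229  Neff=2.5318  idx=[9, 9, 9, 9, 9, 9, 9, 10, 10, 10, 10, 11, 12]
step 2: w=[0.1341, 0.1341, 0.1341, 0.1341, 0.1341, 0.1341, 0.1341, 0.0150, 0.0150, 0.0150, 0.0150, 0.0008, 0.0007]  mean=2.5714  Neff=7.8875  idx=[0, 0, 1, 1, 2, 3, 3, 4, 4, 5, 5, 6, 7]
step 3: w=[0.0809, 0.0809, 0.0809, 0.0809, 0.0809, 0.0809, 0.0809, 0.0809, 0.0809, 0.0809, 0.0809, 0.0809, 0.0294]  mean=2.5494  Neff=12.5988  idx=[0, 1, 2, 3, 4, 5, 6, 7, 8, 9, 10, 11, 12]

N_eff = 12.5988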